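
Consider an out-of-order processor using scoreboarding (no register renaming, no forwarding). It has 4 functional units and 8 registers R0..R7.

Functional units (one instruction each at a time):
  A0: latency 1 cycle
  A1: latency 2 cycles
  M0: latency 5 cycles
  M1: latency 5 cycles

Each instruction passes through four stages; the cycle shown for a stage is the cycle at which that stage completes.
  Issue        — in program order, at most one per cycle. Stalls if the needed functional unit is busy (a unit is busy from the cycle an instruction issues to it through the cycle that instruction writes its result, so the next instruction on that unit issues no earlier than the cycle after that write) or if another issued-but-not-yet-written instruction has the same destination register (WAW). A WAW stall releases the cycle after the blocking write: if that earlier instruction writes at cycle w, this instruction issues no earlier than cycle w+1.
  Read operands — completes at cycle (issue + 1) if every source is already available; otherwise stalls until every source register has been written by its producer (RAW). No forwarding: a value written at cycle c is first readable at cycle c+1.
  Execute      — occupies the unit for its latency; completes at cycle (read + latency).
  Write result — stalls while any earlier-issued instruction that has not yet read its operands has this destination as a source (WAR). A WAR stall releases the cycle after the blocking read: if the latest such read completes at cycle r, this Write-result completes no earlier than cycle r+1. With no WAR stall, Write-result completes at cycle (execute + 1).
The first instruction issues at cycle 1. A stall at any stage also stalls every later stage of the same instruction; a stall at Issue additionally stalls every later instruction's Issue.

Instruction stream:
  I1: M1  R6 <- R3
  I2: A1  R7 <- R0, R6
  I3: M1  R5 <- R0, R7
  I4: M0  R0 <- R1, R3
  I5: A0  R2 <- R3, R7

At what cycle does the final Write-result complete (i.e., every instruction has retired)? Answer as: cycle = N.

[I1] 1/2/7/8
[I2] 2/9/11/12  (RAW R6: wait I1 write@8)
[I3] 9/13/18/19  (struct: M1 busy until I1 writes@8; RAW R7: wait I2 write@12)
[I4] 10/11/16/17
[I5] 11/13/14/15  (RAW R7: wait I2 write@12)

cycle = 19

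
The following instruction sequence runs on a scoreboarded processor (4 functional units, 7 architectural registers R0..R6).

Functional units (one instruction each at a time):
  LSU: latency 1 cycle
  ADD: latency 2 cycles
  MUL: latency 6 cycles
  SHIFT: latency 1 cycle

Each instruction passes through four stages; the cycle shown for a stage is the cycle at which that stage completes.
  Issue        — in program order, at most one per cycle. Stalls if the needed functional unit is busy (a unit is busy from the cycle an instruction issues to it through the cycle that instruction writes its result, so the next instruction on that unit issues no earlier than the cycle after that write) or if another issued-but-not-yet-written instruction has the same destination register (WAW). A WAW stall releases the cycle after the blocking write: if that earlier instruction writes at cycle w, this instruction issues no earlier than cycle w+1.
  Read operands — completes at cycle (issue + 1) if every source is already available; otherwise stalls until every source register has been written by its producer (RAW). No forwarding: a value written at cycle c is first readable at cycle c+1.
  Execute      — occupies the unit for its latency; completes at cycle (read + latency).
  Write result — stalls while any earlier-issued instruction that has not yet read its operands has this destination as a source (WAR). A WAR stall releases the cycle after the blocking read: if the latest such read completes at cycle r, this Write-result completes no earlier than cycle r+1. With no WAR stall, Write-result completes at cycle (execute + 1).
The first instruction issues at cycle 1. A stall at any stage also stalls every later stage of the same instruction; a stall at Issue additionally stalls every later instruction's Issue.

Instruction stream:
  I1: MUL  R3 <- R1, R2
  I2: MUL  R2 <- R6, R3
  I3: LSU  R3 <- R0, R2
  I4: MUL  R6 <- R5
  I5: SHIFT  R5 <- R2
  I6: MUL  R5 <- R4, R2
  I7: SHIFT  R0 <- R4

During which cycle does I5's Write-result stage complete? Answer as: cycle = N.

cycle = 23

t=1  I1→MUL
t=2  I1 RO
t=8  I1 EX
t=9  I1 WR R3
t=10  I2→MUL
t=11  I2 RO · I3→LSU
t=17  I2 EX
t=18  I2 WR R2
t=19  I3 RO · I4→MUL
t=20  I3 EX · I4 RO · I5→SHIFT
t=21  I3 WR R3 · I5 RO
t=22  I5 EX
t=23  I5 WR R5
t=26  I4 EX
t=27  I4 WR R6
t=28  I6→MUL
t=29  I6 RO · I7→SHIFT
t=30  I7 RO
t=31  I7 EX
t=32  I7 WR R0
t=35  I6 EX
t=36  I6 WR R5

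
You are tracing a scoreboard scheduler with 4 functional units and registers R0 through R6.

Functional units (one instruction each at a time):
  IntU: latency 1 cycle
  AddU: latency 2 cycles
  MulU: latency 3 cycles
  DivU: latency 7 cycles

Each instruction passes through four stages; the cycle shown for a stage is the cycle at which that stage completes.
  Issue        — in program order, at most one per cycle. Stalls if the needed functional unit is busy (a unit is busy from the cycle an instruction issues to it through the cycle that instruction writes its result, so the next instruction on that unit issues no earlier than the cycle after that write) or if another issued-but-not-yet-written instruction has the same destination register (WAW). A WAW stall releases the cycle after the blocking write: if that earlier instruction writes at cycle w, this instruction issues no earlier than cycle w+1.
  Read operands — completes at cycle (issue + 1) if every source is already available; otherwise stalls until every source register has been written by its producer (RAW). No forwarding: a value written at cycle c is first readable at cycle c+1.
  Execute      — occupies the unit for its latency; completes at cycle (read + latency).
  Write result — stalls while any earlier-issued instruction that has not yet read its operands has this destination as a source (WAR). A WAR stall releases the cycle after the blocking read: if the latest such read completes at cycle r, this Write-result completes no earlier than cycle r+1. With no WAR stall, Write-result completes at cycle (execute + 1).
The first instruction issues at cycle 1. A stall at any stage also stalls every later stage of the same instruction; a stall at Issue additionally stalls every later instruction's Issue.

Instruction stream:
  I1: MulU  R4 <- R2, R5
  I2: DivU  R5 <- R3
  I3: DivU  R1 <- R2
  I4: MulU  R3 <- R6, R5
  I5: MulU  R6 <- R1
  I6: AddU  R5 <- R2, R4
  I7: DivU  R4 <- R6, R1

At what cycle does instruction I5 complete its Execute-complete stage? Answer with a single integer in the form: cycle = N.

cycle = 25

cycle 1: issue I1 (MulU)
cycle 2: I1 read-ops, issue I2 (DivU)
cycle 3: I2 read-ops
cycle 5: I1 finished on MulU
cycle 6: I1→R4
cycle 10: I2 finished on DivU
cycle 11: I2→R5
cycle 12: issue I3 (DivU)
cycle 13: I3 read-ops, issue I4 (MulU)
cycle 14: I4 read-ops
cycle 17: I4 finished on MulU
cycle 18: I4→R3
cycle 19: issue I5 (MulU)
cycle 20: I3 finished on DivU, issue I6 (AddU)
cycle 21: I3→R1, I6 read-ops
cycle 22: I5 read-ops, issue I7 (DivU)
cycle 23: I6 finished on AddU
cycle 24: I6→R5
cycle 25: I5 finished on MulU
cycle 26: I5→R6
cycle 27: I7 read-ops
cycle 34: I7 finished on DivU
cycle 35: I7→R4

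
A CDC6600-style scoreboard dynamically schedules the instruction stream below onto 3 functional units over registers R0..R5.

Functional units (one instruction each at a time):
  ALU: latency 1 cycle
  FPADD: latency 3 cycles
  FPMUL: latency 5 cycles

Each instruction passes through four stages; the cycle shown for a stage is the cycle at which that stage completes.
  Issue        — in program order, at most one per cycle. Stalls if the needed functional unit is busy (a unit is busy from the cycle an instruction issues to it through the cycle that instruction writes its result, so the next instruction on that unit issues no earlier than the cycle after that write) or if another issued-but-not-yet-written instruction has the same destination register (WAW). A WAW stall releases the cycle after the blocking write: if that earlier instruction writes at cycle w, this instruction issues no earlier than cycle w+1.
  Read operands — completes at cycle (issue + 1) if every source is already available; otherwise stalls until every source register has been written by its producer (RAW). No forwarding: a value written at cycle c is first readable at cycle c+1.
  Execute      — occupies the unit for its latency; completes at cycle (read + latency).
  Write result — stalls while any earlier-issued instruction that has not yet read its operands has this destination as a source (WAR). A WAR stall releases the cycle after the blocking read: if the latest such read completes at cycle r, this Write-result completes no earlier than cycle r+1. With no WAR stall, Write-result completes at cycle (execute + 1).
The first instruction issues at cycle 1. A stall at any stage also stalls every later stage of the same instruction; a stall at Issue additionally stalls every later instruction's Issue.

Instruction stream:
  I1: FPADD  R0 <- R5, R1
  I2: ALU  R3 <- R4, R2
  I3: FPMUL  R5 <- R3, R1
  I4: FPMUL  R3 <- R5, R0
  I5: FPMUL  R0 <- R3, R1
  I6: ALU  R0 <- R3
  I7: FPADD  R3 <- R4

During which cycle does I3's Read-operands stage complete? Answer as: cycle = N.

[1] issue I1 (FPADD)
[2] I1 read-ops · issue I2 (ALU)
[3] I2 read-ops · issue I3 (FPMUL)
[4] I2 finished on ALU
[5] I1 finished on FPADD · I2→R3
[6] I1→R0 · I3 read-ops
[11] I3 finished on FPMUL
[12] I3→R5
[13] issue I4 (FPMUL)
[14] I4 read-ops
[19] I4 finished on FPMUL
[20] I4→R3
[21] issue I5 (FPMUL)
[22] I5 read-ops
[27] I5 finished on FPMUL
[28] I5→R0
[29] issue I6 (ALU)
[30] I6 read-ops · issue I7 (FPADD)
[31] I6 finished on ALU · I7 read-ops
[32] I6→R0
[34] I7 finished on FPADD
[35] I7→R3

cycle = 6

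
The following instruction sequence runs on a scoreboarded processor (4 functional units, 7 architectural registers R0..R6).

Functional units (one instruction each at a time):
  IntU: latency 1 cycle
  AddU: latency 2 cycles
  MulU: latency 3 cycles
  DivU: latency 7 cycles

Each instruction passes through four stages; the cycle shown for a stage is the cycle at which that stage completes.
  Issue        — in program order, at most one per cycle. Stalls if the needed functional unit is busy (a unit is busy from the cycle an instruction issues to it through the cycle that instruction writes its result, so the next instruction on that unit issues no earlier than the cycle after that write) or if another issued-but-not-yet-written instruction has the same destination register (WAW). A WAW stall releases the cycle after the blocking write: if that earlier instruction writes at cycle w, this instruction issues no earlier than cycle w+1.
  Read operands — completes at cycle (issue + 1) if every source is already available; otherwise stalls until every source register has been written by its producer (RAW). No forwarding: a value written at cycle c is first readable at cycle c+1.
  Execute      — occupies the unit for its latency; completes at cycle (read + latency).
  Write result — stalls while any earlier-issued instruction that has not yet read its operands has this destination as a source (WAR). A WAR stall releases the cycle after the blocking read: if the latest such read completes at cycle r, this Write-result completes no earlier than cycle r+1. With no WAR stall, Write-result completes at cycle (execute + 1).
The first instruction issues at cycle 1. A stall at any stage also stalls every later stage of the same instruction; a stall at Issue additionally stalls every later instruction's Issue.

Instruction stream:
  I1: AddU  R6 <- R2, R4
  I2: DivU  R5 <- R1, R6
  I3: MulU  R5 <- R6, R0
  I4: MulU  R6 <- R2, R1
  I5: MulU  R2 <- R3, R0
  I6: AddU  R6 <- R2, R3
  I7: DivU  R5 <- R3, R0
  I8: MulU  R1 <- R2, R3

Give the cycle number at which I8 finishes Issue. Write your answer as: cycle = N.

cycle = 33

1) issue 1, read 2, done 4, write 5
2) issue 2, read 6, done 13, write 14  <RAW R6: wait I1 write@5>
3) issue 15, read 16, done 19, write 20  <WAW R5: wait I2 write@14>
4) issue 21, read 22, done 25, write 26  <struct: MulU busy until I3 writes@20>
5) issue 27, read 28, done 31, write 32  <struct: MulU busy until I4 writes@26>
6) issue 28, read 33, done 35, write 36  <RAW R2: wait I5 write@32>
7) issue 29, read 30, done 37, write 38
8) issue 33, read 34, done 37, write 38  <struct: MulU busy until I5 writes@32>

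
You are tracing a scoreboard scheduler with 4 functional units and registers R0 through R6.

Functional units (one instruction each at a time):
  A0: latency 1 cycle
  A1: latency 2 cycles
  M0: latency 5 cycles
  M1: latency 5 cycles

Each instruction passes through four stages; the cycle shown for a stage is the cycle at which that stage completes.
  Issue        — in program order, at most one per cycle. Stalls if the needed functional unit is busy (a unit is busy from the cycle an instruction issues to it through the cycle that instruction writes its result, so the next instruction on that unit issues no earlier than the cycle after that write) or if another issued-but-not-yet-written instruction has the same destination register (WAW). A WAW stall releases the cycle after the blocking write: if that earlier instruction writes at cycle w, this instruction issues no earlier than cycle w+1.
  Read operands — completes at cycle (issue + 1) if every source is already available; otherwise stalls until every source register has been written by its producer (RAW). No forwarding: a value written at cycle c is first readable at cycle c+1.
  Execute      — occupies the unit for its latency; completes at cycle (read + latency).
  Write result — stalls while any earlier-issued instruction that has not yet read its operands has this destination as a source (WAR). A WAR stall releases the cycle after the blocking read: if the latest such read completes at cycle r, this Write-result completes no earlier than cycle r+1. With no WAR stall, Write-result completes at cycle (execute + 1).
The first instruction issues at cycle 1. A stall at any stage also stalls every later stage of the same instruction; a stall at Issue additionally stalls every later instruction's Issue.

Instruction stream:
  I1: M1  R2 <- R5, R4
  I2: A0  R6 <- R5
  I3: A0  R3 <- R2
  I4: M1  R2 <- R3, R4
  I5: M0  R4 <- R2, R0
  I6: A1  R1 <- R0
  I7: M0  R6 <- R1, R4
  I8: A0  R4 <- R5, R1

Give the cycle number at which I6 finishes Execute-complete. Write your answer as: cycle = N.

c1: I1 dispatched to M1
c2: I1 operands ready · I2 dispatched to A0
c3: I2 operands ready
c4: I2 complete
c5: R6←I2
c6: I3 dispatched to A0
c7: I1 complete
c8: R2←I1
c9: I3 operands ready · I4 dispatched to M1
c10: I3 complete · I5 dispatched to M0
c11: R3←I3 · I6 dispatched to A1
c12: I4 operands ready · I6 operands ready
c14: I6 complete
c15: R1←I6
c17: I4 complete
c18: R2←I4
c19: I5 operands ready
c24: I5 complete
c25: R4←I5
c26: I7 dispatched to M0
c27: I7 operands ready · I8 dispatched to A0
c28: I8 operands ready
c29: I8 complete
c30: R4←I8
c32: I7 complete
c33: R6←I7

cycle = 14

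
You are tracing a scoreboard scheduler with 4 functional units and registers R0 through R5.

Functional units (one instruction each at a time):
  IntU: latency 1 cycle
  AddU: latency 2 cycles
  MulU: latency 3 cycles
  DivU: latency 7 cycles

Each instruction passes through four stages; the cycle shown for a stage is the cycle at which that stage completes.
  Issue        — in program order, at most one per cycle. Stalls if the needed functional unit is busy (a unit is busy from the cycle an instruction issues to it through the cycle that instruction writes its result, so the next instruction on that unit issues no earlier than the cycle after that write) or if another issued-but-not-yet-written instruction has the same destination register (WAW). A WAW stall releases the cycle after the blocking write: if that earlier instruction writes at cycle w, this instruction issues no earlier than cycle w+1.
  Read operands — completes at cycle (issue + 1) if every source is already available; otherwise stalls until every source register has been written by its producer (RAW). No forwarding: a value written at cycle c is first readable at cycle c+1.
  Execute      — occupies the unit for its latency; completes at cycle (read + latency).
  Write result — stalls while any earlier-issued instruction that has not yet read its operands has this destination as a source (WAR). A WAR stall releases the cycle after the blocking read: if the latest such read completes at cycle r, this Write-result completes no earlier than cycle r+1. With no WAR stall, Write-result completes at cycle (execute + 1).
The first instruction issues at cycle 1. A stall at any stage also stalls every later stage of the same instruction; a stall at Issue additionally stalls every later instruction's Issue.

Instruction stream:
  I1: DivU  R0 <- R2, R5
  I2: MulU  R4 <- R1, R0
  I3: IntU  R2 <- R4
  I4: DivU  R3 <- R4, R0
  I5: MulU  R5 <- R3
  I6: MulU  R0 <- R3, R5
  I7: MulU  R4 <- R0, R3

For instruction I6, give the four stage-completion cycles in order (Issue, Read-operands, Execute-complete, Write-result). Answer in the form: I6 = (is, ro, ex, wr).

  I1 | 1 | 2 | 9 | 10
  I2 | 2 | 11 | 14 | 15   RAW R0: wait I1 write@10
  I3 | 3 | 16 | 17 | 18   RAW R4: wait I2 write@15
  I4 | 11 | 16 | 23 | 24   struct: DivU busy until I1 writes@10 · RAW R4: wait I2 write@15
  I5 | 16 | 25 | 28 | 29   struct: MulU busy until I2 writes@15 · RAW R3: wait I4 write@24
  I6 | 30 | 31 | 34 | 35   struct: MulU busy until I5 writes@29
  I7 | 36 | 37 | 40 | 41   struct: MulU busy until I6 writes@35

I6 = (30, 31, 34, 35)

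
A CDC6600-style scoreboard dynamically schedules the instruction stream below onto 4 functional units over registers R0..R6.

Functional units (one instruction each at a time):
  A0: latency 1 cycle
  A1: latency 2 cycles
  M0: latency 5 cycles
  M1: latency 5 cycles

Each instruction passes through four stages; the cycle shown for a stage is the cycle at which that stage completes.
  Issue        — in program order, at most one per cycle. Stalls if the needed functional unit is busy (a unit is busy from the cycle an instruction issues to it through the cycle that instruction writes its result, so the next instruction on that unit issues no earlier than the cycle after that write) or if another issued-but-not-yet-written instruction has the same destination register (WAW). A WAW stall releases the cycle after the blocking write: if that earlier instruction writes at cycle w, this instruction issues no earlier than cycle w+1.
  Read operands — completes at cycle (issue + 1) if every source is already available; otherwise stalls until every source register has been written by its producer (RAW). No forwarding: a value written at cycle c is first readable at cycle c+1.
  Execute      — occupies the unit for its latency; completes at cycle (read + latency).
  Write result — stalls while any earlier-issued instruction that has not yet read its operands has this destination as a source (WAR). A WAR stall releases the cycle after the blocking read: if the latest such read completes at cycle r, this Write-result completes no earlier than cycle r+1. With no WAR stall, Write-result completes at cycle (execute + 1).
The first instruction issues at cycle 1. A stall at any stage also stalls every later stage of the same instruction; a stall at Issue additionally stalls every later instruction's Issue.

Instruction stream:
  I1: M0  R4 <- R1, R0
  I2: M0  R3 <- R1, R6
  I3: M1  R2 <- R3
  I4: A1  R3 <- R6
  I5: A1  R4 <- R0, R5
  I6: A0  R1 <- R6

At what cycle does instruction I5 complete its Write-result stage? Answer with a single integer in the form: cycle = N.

  I1 | 1 | 2 | 7 | 8
  I2 | 9 | 10 | 15 | 16   struct: M0 busy until I1 writes@8
  I3 | 10 | 17 | 22 | 23   RAW R3: wait I2 write@16
  I4 | 17 | 18 | 20 | 21   WAW R3: wait I2 write@16
  I5 | 22 | 23 | 25 | 26   struct: A1 busy until I4 writes@21
  I6 | 23 | 24 | 25 | 26

cycle = 26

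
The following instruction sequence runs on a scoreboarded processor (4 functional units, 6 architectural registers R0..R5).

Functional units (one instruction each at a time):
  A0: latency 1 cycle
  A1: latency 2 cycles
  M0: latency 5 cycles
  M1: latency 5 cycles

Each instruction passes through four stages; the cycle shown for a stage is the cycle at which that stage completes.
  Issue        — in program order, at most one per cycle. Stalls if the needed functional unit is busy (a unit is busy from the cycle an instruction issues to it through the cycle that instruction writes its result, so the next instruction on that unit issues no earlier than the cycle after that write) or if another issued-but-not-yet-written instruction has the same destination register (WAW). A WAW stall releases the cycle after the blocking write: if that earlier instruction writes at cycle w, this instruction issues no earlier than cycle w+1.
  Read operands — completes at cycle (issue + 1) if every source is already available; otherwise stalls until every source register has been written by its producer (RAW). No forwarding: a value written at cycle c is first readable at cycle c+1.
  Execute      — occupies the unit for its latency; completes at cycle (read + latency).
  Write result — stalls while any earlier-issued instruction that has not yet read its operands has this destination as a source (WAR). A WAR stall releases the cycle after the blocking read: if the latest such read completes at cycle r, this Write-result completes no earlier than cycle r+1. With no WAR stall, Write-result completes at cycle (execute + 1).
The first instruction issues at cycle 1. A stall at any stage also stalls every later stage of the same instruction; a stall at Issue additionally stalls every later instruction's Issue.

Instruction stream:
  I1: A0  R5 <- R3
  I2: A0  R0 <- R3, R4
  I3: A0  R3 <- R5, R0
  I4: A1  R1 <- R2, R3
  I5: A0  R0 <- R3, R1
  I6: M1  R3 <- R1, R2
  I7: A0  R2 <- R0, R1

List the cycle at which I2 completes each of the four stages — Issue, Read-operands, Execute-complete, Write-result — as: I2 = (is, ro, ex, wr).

I2 = (5, 6, 7, 8)

  I1 | 1 | 2 | 3 | 4
  I2 | 5 | 6 | 7 | 8   struct: A0 busy until I1 writes@4
  I3 | 9 | 10 | 11 | 12   struct: A0 busy until I2 writes@8
  I4 | 10 | 13 | 15 | 16   RAW R3: wait I3 write@12
  I5 | 13 | 17 | 18 | 19   struct: A0 busy until I3 writes@12 · RAW R1: wait I4 write@16
  I6 | 14 | 17 | 22 | 23   RAW R1: wait I4 write@16
  I7 | 20 | 21 | 22 | 23   struct: A0 busy until I5 writes@19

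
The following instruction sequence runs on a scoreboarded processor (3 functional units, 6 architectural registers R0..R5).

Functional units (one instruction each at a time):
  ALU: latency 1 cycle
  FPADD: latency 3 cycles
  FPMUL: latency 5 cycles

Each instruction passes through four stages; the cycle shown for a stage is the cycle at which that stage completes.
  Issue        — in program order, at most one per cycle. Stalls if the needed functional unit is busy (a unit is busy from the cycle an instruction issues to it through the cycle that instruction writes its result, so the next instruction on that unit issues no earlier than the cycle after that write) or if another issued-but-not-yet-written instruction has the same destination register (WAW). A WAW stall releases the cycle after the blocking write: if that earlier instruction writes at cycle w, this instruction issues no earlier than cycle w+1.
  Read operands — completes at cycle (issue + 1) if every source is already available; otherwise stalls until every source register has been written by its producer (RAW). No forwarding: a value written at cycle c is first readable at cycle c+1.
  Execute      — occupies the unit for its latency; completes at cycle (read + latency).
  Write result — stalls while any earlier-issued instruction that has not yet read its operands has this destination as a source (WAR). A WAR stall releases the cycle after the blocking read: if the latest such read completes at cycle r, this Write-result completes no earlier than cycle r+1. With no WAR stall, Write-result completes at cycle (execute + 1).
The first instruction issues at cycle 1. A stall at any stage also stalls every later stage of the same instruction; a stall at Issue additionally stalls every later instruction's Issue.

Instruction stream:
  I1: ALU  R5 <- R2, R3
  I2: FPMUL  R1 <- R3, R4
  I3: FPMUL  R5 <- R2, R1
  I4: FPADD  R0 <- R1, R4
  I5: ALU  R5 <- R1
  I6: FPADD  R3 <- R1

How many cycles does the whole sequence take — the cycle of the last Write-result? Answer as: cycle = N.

c1: issue I1 (ALU)
c2: I1 read-ops; issue I2 (FPMUL)
c3: I1 finished on ALU; I2 read-ops
c4: I1→R5
c8: I2 finished on FPMUL
c9: I2→R1
c10: issue I3 (FPMUL)
c11: I3 read-ops; issue I4 (FPADD)
c12: I4 read-ops
c15: I4 finished on FPADD
c16: I3 finished on FPMUL; I4→R0
c17: I3→R5
c18: issue I5 (ALU)
c19: I5 read-ops; issue I6 (FPADD)
c20: I5 finished on ALU; I6 read-ops
c21: I5→R5
c23: I6 finished on FPADD
c24: I6→R3

cycle = 24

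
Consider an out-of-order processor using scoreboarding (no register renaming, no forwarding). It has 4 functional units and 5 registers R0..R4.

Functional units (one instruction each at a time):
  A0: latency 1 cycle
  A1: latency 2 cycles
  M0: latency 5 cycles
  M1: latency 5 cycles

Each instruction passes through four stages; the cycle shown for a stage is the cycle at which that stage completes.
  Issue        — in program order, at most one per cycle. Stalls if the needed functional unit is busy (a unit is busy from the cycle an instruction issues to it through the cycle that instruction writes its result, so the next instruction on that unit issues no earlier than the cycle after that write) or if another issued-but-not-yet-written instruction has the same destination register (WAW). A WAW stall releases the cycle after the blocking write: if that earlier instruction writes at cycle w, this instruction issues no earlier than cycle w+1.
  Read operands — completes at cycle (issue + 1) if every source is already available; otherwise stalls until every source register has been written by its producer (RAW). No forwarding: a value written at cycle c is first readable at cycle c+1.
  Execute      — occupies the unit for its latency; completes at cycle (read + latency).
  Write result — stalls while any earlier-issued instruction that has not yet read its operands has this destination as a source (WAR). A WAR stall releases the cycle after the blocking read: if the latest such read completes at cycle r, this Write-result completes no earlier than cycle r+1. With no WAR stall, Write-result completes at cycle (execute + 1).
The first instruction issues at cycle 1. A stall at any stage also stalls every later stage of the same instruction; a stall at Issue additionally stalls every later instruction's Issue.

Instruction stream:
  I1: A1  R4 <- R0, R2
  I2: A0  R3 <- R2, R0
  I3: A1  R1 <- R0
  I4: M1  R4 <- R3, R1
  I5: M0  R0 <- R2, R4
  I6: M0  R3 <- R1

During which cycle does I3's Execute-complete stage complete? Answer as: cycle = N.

cycle = 9

  I1 | 1 | 2 | 4 | 5
  I2 | 2 | 3 | 4 | 5
  I3 | 6 | 7 | 9 | 10   struct: A1 busy until I1 writes@5
  I4 | 7 | 11 | 16 | 17   RAW R1: wait I3 write@10
  I5 | 8 | 18 | 23 | 24   RAW R4: wait I4 write@17
  I6 | 25 | 26 | 31 | 32   struct: M0 busy until I5 writes@24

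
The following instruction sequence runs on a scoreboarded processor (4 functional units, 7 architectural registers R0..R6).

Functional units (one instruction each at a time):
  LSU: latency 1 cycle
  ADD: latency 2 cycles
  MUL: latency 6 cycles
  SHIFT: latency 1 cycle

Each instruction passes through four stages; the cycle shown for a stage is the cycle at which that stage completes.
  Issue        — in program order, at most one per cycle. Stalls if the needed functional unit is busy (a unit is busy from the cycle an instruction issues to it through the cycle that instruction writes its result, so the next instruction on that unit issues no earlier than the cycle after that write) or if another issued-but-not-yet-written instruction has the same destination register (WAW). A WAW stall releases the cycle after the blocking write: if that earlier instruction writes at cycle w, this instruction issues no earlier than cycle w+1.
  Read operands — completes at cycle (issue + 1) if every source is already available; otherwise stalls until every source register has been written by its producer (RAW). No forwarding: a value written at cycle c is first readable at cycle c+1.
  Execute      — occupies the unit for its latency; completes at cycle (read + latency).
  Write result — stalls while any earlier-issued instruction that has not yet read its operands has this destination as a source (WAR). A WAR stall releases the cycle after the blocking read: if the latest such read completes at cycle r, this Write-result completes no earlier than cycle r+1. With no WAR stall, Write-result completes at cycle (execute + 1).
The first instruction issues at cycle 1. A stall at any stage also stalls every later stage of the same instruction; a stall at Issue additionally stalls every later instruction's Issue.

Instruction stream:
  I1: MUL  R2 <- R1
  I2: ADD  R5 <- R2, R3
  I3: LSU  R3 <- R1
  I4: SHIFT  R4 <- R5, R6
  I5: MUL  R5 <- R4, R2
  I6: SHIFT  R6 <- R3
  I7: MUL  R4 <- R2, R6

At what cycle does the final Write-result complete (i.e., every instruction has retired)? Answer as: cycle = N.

cycle = 33

[1] I1 issues→MUL
[2] I1 reads; I2 issues→ADD
[3] I3 issues→LSU
[4] I3 reads; I4 issues→SHIFT
[5] I3 exec-done
[8] I1 exec-done
[9] I1 writes R2
[10] I2 reads
[11] I3 writes R3
[12] I2 exec-done
[13] I2 writes R5
[14] I4 reads; I5 issues→MUL
[15] I4 exec-done
[16] I4 writes R4
[17] I5 reads; I6 issues→SHIFT
[18] I6 reads
[19] I6 exec-done
[20] I6 writes R6
[23] I5 exec-done
[24] I5 writes R5
[25] I7 issues→MUL
[26] I7 reads
[32] I7 exec-done
[33] I7 writes R4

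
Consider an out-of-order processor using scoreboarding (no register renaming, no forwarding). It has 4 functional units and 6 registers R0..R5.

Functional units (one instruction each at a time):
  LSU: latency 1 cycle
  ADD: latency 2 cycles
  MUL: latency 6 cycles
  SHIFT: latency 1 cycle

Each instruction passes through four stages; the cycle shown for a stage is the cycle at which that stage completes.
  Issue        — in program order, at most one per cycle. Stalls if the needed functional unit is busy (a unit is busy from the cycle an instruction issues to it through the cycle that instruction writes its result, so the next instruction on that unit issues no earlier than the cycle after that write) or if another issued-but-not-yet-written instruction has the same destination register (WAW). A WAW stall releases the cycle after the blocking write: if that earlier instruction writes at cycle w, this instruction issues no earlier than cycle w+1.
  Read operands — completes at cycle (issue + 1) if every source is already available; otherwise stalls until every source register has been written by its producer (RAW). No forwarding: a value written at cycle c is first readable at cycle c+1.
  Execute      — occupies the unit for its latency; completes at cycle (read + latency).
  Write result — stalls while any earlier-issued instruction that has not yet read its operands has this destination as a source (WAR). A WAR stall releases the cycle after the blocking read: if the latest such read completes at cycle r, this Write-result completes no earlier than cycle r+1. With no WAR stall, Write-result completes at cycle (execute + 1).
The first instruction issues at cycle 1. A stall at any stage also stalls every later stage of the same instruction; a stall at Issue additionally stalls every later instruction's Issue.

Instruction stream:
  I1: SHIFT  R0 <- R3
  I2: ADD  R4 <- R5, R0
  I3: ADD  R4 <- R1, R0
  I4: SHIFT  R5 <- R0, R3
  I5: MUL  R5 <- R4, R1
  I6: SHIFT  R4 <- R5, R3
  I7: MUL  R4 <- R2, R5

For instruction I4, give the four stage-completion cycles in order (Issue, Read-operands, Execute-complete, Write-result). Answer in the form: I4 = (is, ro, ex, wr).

t=1  I1 issues→SHIFT
t=2  I1 reads · I2 issues→ADD
t=3  I1 exec-done
t=4  I1 writes R0
t=5  I2 reads
t=7  I2 exec-done
t=8  I2 writes R4
t=9  I3 issues→ADD
t=10  I3 reads · I4 issues→SHIFT
t=11  I4 reads
t=12  I3 exec-done · I4 exec-done
t=13  I3 writes R4 · I4 writes R5
t=14  I5 issues→MUL
t=15  I5 reads · I6 issues→SHIFT
t=21  I5 exec-done
t=22  I5 writes R5
t=23  I6 reads
t=24  I6 exec-done
t=25  I6 writes R4
t=26  I7 issues→MUL
t=27  I7 reads
t=33  I7 exec-done
t=34  I7 writes R4

I4 = (10, 11, 12, 13)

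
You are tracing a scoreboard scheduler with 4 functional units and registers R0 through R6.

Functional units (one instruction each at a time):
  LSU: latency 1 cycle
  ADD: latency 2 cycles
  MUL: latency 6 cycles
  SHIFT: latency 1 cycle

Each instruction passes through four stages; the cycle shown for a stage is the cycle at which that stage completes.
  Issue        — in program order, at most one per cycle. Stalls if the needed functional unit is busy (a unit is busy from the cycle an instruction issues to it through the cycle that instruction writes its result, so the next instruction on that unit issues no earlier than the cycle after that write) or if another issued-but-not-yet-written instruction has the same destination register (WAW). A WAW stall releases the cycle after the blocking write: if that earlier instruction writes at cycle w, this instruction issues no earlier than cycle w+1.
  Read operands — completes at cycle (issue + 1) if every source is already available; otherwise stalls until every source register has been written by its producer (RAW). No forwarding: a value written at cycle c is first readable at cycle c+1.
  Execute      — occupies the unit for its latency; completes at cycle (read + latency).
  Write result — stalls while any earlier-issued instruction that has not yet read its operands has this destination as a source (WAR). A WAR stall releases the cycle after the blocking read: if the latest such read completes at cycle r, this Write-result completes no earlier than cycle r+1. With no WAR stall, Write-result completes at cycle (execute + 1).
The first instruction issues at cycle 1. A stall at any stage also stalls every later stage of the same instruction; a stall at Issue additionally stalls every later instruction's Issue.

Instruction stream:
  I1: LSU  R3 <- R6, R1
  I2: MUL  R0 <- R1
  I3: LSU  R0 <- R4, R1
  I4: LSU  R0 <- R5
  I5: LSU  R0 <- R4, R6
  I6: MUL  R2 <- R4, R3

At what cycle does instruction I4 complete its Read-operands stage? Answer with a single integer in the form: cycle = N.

cycle = 16

t=1  issue I1 (LSU)
t=2  I1 read-ops · issue I2 (MUL)
t=3  I1 finished on LSU · I2 read-ops
t=4  I1→R3
t=9  I2 finished on MUL
t=10  I2→R0
t=11  issue I3 (LSU)
t=12  I3 read-ops
t=13  I3 finished on LSU
t=14  I3→R0
t=15  issue I4 (LSU)
t=16  I4 read-ops
t=17  I4 finished on LSU
t=18  I4→R0
t=19  issue I5 (LSU)
t=20  I5 read-ops · issue I6 (MUL)
t=21  I5 finished on LSU · I6 read-ops
t=22  I5→R0
t=27  I6 finished on MUL
t=28  I6→R2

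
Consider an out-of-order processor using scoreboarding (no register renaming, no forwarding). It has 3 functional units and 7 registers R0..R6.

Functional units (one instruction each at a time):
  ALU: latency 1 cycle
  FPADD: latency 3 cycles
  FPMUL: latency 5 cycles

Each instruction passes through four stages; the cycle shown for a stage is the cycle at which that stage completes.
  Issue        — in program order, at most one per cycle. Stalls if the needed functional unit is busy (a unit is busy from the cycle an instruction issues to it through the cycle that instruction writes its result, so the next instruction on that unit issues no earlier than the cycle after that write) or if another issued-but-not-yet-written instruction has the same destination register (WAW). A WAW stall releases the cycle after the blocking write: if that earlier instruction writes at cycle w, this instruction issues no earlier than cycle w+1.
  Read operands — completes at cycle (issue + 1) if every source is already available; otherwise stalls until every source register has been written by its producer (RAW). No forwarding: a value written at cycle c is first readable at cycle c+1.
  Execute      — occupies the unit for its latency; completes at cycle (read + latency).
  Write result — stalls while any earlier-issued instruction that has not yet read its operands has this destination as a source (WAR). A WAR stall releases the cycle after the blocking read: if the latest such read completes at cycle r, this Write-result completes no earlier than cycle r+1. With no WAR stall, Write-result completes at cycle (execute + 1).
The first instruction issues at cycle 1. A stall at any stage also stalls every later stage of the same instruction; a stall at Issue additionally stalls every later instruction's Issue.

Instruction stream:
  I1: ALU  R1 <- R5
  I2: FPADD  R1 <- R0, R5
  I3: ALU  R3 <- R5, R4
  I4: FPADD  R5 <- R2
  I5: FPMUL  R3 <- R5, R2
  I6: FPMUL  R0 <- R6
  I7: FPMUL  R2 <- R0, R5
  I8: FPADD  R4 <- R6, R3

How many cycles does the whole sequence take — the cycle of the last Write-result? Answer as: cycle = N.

1) issue 1, read 2, done 3, write 4
2) issue 5, read 6, done 9, write 10  <WAW R1: wait I1 write@4>
3) issue 6, read 7, done 8, write 9
4) issue 11, read 12, done 15, write 16  <struct: FPADD busy until I2 writes@10>
5) issue 12, read 17, done 22, write 23  <RAW R5: wait I4 write@16>
6) issue 24, read 25, done 30, write 31  <struct: FPMUL busy until I5 writes@23>
7) issue 32, read 33, done 38, write 39  <struct: FPMUL busy until I6 writes@31>
8) issue 33, read 34, done 37, write 38

cycle = 39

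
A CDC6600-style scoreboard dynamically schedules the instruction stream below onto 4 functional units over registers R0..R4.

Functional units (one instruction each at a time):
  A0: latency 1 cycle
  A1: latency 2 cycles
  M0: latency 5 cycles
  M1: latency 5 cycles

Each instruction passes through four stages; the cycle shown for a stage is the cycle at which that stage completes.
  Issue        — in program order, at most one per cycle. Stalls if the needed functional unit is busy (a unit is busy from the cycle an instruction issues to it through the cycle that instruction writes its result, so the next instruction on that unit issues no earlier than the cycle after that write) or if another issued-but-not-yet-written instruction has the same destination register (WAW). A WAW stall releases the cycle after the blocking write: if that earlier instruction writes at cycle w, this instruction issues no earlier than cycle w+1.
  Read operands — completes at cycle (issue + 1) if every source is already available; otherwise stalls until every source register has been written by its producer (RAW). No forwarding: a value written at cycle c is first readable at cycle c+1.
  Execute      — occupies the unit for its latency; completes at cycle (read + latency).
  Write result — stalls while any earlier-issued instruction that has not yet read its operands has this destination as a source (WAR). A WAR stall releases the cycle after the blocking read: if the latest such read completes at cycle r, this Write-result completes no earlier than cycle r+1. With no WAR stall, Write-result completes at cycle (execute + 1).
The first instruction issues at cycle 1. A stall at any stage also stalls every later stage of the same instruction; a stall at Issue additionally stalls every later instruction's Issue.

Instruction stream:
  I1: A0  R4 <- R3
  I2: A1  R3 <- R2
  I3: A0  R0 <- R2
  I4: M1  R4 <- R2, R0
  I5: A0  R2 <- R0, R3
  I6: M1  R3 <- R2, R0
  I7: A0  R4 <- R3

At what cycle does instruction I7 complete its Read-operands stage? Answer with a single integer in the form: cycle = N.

I1  is:1  ro:2  ex:3  wr:4
I2  is:2  ro:3  ex:5  wr:6
I3  is:5  ro:6  ex:7  wr:8  — struct: A0 busy until I1 writes@4
I4  is:6  ro:9  ex:14  wr:15  — RAW R0: wait I3 write@8
I5  is:9  ro:10  ex:11  wr:12  — struct: A0 busy until I3 writes@8
I6  is:16  ro:17  ex:22  wr:23  — struct: M1 busy until I4 writes@15
I7  is:17  ro:24  ex:25  wr:26  — RAW R3: wait I6 write@23

cycle = 24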